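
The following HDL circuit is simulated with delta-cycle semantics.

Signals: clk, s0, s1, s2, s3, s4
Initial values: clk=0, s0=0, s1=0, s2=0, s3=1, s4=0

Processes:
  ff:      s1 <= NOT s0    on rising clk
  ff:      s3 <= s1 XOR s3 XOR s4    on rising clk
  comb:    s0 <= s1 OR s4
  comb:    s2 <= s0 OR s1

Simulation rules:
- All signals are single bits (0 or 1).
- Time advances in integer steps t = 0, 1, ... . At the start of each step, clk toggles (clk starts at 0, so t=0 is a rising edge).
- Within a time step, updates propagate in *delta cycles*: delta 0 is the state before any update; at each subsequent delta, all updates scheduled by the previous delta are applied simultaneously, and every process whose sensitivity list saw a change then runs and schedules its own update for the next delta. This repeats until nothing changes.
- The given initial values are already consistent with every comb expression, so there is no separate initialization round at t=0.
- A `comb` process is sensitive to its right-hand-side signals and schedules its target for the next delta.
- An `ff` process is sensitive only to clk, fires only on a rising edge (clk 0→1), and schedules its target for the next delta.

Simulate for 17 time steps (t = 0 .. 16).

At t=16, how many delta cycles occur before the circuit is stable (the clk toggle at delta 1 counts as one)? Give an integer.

t=0 Δ0: s0=0 s2=0 s1=0 s3=1 s4=0 clk=0
  Δ1: clk:0→1
  Δ2: s1:0→1
  Δ3: s0:0→1, s2:0→1
  (3Δ to stable)
t=1 Δ0: s0=1 s2=1 s1=1 s3=1 s4=0 clk=1
  Δ1: clk:1→0
  (1Δ to stable)
t=2 Δ0: s0=1 s2=1 s1=1 s3=1 s4=0 clk=0
  Δ1: clk:0→1
  Δ2: s1:1→0, s3:1→0
  Δ3: s0:1→0
  Δ4: s2:1→0
  (4Δ to stable)
t=3 Δ0: s0=0 s2=0 s1=0 s3=0 s4=0 clk=1
  Δ1: clk:1→0
  (1Δ to stable)
t=4 Δ0: s0=0 s2=0 s1=0 s3=0 s4=0 clk=0
  Δ1: clk:0→1
  Δ2: s1:0→1
  Δ3: s0:0→1, s2:0→1
  (3Δ to stable)
t=5 Δ0: s0=1 s2=1 s1=1 s3=0 s4=0 clk=1
  Δ1: clk:1→0
  (1Δ to stable)
t=6 Δ0: s0=1 s2=1 s1=1 s3=0 s4=0 clk=0
  Δ1: clk:0→1
  Δ2: s1:1→0, s3:0→1
  Δ3: s0:1→0
  Δ4: s2:1→0
  (4Δ to stable)
t=7 Δ0: s0=0 s2=0 s1=0 s3=1 s4=0 clk=1
  Δ1: clk:1→0
  (1Δ to stable)
t=8 Δ0: s0=0 s2=0 s1=0 s3=1 s4=0 clk=0
  Δ1: clk:0→1
  Δ2: s1:0→1
  Δ3: s0:0→1, s2:0→1
  (3Δ to stable)
t=9 Δ0: s0=1 s2=1 s1=1 s3=1 s4=0 clk=1
  Δ1: clk:1→0
  (1Δ to stable)
t=10 Δ0: s0=1 s2=1 s1=1 s3=1 s4=0 clk=0
  Δ1: clk:0→1
  Δ2: s1:1→0, s3:1→0
  Δ3: s0:1→0
  Δ4: s2:1→0
  (4Δ to stable)
t=11 Δ0: s0=0 s2=0 s1=0 s3=0 s4=0 clk=1
  Δ1: clk:1→0
  (1Δ to stable)
t=12 Δ0: s0=0 s2=0 s1=0 s3=0 s4=0 clk=0
  Δ1: clk:0→1
  Δ2: s1:0→1
  Δ3: s0:0→1, s2:0→1
  (3Δ to stable)
t=13 Δ0: s0=1 s2=1 s1=1 s3=0 s4=0 clk=1
  Δ1: clk:1→0
  (1Δ to stable)
t=14 Δ0: s0=1 s2=1 s1=1 s3=0 s4=0 clk=0
  Δ1: clk:0→1
  Δ2: s1:1→0, s3:0→1
  Δ3: s0:1→0
  Δ4: s2:1→0
  (4Δ to stable)
t=15 Δ0: s0=0 s2=0 s1=0 s3=1 s4=0 clk=1
  Δ1: clk:1→0
  (1Δ to stable)
t=16 Δ0: s0=0 s2=0 s1=0 s3=1 s4=0 clk=0
  Δ1: clk:0→1
  Δ2: s1:0→1
  Δ3: s0:0→1, s2:0→1
  (3Δ to stable)

3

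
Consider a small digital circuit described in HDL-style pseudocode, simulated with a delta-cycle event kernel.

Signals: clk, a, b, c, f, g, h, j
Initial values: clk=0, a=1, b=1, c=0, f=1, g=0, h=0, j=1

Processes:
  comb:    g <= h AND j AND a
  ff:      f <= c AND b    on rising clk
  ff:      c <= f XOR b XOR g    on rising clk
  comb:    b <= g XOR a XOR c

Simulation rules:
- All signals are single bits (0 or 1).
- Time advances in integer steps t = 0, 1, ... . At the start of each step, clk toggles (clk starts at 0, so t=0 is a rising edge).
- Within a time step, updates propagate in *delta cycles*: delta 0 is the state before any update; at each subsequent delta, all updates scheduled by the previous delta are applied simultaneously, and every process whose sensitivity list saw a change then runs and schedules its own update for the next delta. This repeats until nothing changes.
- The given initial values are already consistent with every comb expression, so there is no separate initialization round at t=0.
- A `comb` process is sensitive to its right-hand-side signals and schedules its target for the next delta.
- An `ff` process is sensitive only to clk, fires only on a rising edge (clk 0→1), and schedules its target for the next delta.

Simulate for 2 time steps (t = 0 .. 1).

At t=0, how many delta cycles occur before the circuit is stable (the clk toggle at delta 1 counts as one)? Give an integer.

2

t0.Δ0 b=1 a=1 g=0 j=1 clk=0 c=0 f=1 h=0
t0.Δ1 b=1 a=1 g=0 j=1 clk=1 c=0 f=1 h=0
t0.Δ2 b=1 a=1 g=0 j=1 clk=1 c=0 f=0 h=0
t1.Δ0 b=1 a=1 g=0 j=1 clk=1 c=0 f=0 h=0
t1.Δ1 b=1 a=1 g=0 j=1 clk=0 c=0 f=0 h=0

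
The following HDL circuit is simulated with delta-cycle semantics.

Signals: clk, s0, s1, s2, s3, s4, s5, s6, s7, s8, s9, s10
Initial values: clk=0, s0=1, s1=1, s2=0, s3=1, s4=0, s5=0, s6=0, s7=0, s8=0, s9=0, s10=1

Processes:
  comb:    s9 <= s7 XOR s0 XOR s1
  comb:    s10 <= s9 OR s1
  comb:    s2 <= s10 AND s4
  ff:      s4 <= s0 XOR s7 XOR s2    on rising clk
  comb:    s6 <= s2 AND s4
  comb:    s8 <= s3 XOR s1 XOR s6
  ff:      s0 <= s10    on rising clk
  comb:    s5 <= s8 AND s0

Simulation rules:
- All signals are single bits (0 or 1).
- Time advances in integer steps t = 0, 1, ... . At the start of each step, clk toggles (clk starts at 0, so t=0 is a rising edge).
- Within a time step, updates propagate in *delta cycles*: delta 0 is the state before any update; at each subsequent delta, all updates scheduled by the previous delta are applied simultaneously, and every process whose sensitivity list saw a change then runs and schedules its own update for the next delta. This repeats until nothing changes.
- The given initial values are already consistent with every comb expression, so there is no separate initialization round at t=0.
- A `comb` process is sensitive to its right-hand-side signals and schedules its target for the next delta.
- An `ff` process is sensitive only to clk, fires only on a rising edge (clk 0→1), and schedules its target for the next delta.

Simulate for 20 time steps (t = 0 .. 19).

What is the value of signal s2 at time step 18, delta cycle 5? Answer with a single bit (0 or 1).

0

[bits: s7,s0,s10,s5,s6,s2,s3,s9,s1,clk,s4,s8]
t=0: Δ0=011000101000 Δ1=011000101100 Δ2=011000101110 Δ3=011001101110 Δ4=011011101110 Δ5=011011101111 Δ6=011111101111 | 6Δ
t=1: Δ0=011111101111 Δ1=011111101011 | 1Δ
t=2: Δ0=011111101011 Δ1=011111101111 Δ2=011111101101 Δ3=011100101101 Δ4=011100101100 Δ5=011000101100 | 5Δ
t=3: Δ0=011000101100 Δ1=011000101000 | 1Δ
t=4: Δ0=011000101000 Δ1=011000101100 Δ2=011000101110 Δ3=011001101110 Δ4=011011101110 Δ5=011011101111 Δ6=011111101111 | 6Δ
t=5: Δ0=011111101111 Δ1=011111101011 | 1Δ
t=6: Δ0=011111101011 Δ1=011111101111 Δ2=011111101101 Δ3=011100101101 Δ4=011100101100 Δ5=011000101100 | 5Δ
t=7: Δ0=011000101100 Δ1=011000101000 | 1Δ
t=8: Δ0=011000101000 Δ1=011000101100 Δ2=011000101110 Δ3=011001101110 Δ4=011011101110 Δ5=011011101111 Δ6=011111101111 | 6Δ
t=9: Δ0=011111101111 Δ1=011111101011 | 1Δ
t=10: Δ0=011111101011 Δ1=011111101111 Δ2=011111101101 Δ3=011100101101 Δ4=011100101100 Δ5=011000101100 | 5Δ
t=11: Δ0=011000101100 Δ1=011000101000 | 1Δ
t=12: Δ0=011000101000 Δ1=011000101100 Δ2=011000101110 Δ3=011001101110 Δ4=011011101110 Δ5=011011101111 Δ6=011111101111 | 6Δ
t=13: Δ0=011111101111 Δ1=011111101011 | 1Δ
t=14: Δ0=011111101011 Δ1=011111101111 Δ2=011111101101 Δ3=011100101101 Δ4=011100101100 Δ5=011000101100 | 5Δ
t=15: Δ0=011000101100 Δ1=011000101000 | 1Δ
t=16: Δ0=011000101000 Δ1=011000101100 Δ2=011000101110 Δ3=011001101110 Δ4=011011101110 Δ5=011011101111 Δ6=011111101111 | 6Δ
t=17: Δ0=011111101111 Δ1=011111101011 | 1Δ
t=18: Δ0=011111101011 Δ1=011111101111 Δ2=011111101101 Δ3=011100101101 Δ4=011100101100 Δ5=011000101100 | 5Δ
t=19: Δ0=011000101100 Δ1=011000101000 | 1Δ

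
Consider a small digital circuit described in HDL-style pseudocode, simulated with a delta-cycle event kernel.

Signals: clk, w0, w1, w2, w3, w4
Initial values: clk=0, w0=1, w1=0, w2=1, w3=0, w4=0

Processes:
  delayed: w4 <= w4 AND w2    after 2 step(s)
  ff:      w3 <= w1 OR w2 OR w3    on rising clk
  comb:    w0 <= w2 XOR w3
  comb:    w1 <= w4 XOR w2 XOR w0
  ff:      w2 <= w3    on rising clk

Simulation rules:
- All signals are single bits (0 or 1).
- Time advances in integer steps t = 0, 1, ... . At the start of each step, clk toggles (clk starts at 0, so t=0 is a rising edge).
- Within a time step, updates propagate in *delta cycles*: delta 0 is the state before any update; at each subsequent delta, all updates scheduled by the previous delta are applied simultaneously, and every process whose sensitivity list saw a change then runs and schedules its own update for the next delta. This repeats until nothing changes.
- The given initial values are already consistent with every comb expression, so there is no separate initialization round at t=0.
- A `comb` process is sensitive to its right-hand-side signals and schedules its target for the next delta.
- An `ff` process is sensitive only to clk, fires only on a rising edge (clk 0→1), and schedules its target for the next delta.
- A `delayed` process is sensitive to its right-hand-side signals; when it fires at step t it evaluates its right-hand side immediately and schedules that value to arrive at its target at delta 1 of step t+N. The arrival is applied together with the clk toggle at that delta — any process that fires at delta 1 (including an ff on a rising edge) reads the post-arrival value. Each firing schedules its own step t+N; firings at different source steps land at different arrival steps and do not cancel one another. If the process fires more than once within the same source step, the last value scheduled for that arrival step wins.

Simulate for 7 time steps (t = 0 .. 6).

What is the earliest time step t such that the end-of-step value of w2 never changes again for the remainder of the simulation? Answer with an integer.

[bits: w4,w0,w1,w3,w2,clk]
t=0: Δ0=010010 Δ1=010011 Δ2=010101 Δ3=011101 | 3Δ
t=1: Δ0=011101 Δ1=011100 | 1Δ
t=2: Δ0=011100 Δ1=011101 Δ2=011111 Δ3=000111 Δ4=001111 | 4Δ
t=3: Δ0=001111 Δ1=001110 | 1Δ
t=4: Δ0=001110 Δ1=001111 | 1Δ
t=5: Δ0=001111 Δ1=001110 | 1Δ
t=6: Δ0=001110 Δ1=001111 | 1Δ

2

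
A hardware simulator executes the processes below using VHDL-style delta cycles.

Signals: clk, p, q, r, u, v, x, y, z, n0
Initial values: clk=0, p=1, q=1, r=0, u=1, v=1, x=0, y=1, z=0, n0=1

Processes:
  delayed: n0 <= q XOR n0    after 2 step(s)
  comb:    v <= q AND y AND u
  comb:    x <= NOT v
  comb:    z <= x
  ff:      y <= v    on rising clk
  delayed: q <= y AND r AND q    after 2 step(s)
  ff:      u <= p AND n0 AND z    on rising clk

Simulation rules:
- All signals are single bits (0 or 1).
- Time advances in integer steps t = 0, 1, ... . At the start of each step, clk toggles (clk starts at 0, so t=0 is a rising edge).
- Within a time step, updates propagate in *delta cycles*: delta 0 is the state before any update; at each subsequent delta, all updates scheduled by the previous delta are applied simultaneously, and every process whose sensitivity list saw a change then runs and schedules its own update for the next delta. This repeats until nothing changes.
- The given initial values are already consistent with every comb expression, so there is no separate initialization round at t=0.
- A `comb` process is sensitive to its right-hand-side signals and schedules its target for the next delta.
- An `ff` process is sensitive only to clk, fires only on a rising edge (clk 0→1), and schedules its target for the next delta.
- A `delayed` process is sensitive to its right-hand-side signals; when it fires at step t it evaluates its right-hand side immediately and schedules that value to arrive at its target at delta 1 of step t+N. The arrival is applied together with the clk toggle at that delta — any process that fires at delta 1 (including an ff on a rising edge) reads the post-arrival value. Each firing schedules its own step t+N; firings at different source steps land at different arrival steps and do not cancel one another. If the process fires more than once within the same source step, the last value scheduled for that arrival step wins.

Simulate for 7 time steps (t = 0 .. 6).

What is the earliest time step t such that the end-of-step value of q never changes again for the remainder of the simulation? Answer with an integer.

t=0 Δ0: v=1 clk=0 u=1 r=0 p=1 q=1 y=1 z=0 n0=1 x=0
  Δ1: clk:0→1
  Δ2: u:1→0
  Δ3: v:1→0
  Δ4: x:0→1
  Δ5: z:0→1
  (5Δ to stable)
t=1 Δ0: v=0 clk=1 u=0 r=0 p=1 q=1 y=1 z=1 n0=1 x=1
  Δ1: clk:1→0
  (1Δ to stable)
t=2 Δ0: v=0 clk=0 u=0 r=0 p=1 q=1 y=1 z=1 n0=1 x=1
  Δ1: clk:0→1
  Δ2: u:0→1, y:1→0
  (2Δ to stable)
t=3 Δ0: v=0 clk=1 u=1 r=0 p=1 q=1 y=0 z=1 n0=1 x=1
  Δ1: clk:1→0
  (1Δ to stable)
t=4 Δ0: v=0 clk=0 u=1 r=0 p=1 q=1 y=0 z=1 n0=1 x=1
  Δ1: clk:0→1, q:1→0
  (1Δ to stable)
t=5 Δ0: v=0 clk=1 u=1 r=0 p=1 q=0 y=0 z=1 n0=1 x=1
  Δ1: clk:1→0
  (1Δ to stable)
t=6 Δ0: v=0 clk=0 u=1 r=0 p=1 q=0 y=0 z=1 n0=1 x=1
  Δ1: clk:0→1
  (1Δ to stable)

4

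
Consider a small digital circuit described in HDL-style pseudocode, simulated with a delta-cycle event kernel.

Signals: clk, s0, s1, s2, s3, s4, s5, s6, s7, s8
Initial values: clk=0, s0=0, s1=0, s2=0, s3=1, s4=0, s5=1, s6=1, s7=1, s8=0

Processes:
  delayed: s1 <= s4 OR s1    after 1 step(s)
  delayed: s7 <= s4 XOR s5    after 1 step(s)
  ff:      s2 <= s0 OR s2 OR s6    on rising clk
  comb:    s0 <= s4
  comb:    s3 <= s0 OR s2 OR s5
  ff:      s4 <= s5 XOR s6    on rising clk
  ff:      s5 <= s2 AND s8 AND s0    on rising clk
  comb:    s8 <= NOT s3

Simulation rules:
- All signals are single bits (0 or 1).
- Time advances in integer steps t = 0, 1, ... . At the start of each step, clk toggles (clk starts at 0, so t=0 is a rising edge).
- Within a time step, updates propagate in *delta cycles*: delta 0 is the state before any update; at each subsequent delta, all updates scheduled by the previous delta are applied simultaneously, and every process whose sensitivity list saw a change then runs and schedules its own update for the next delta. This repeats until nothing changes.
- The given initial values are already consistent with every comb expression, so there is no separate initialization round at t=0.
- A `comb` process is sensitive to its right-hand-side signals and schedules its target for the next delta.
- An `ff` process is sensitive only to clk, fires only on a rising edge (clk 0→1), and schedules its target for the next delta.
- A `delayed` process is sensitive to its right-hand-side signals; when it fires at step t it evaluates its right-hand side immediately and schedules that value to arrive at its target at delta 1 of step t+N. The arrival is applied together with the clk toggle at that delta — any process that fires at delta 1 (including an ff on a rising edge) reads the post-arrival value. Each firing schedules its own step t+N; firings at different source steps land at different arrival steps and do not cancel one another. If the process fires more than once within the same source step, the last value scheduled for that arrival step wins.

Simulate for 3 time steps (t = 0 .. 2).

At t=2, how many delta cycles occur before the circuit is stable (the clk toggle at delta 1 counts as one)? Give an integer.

t=0 Δ0: s0=0 s3=1 clk=0 s2=0 s6=1 s4=0 s7=1 s8=0 s1=0 s5=1
  Δ1: clk:0→1
  Δ2: s2:0→1, s5:1→0
  (2Δ to stable)
t=1 Δ0: s0=0 s3=1 clk=1 s2=1 s6=1 s4=0 s7=1 s8=0 s1=0 s5=0
  Δ1: clk:1→0, s7:1→0
  (1Δ to stable)
t=2 Δ0: s0=0 s3=1 clk=0 s2=1 s6=1 s4=0 s7=0 s8=0 s1=0 s5=0
  Δ1: clk:0→1
  Δ2: s4:0→1
  Δ3: s0:0→1
  (3Δ to stable)

3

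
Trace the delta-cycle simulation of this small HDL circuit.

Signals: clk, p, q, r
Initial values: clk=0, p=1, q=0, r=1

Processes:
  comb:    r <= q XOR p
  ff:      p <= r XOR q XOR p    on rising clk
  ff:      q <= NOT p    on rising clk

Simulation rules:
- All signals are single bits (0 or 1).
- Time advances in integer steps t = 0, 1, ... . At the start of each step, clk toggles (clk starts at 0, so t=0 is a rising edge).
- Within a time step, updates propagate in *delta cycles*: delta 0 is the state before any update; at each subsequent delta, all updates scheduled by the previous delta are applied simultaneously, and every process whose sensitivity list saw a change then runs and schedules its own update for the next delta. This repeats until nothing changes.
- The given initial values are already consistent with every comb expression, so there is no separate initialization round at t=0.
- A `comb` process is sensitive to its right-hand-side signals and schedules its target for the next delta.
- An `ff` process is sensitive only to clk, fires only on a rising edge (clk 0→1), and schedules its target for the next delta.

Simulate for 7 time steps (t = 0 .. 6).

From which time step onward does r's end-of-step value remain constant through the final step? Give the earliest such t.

t=0 Δ0: p=1 q=0 r=1 clk=0
  Δ1: clk:0→1
  Δ2: p:1→0
  Δ3: r:1→0
  (3Δ to stable)
t=1 Δ0: p=0 q=0 r=0 clk=1
  Δ1: clk:1→0
  (1Δ to stable)
t=2 Δ0: p=0 q=0 r=0 clk=0
  Δ1: clk:0→1
  Δ2: q:0→1
  Δ3: r:0→1
  (3Δ to stable)
t=3 Δ0: p=0 q=1 r=1 clk=1
  Δ1: clk:1→0
  (1Δ to stable)
t=4 Δ0: p=0 q=1 r=1 clk=0
  Δ1: clk:0→1
  (1Δ to stable)
t=5 Δ0: p=0 q=1 r=1 clk=1
  Δ1: clk:1→0
  (1Δ to stable)
t=6 Δ0: p=0 q=1 r=1 clk=0
  Δ1: clk:0→1
  (1Δ to stable)

2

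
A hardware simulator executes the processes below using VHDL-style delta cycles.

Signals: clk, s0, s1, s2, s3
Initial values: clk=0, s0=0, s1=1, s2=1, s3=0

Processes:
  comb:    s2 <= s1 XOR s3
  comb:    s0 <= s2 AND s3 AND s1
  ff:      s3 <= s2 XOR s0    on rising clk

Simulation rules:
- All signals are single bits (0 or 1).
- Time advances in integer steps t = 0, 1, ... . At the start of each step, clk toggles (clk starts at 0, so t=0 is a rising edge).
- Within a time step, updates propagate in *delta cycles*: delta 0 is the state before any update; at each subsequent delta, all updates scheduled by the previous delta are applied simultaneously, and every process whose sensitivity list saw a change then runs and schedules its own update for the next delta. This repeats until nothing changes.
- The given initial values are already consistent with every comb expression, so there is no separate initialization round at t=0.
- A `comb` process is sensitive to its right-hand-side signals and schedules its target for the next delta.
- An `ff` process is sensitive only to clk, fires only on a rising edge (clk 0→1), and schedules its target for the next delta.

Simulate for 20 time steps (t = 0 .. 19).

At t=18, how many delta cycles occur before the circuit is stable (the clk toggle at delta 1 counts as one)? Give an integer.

t=0 Δ0: s3=0 clk=0 s1=1 s2=1 s0=0
  Δ1: clk:0→1
  Δ2: s3:0→1
  Δ3: s2:1→0, s0:0→1
  Δ4: s0:1→0
  (4Δ to stable)
t=1 Δ0: s3=1 clk=1 s1=1 s2=0 s0=0
  Δ1: clk:1→0
  (1Δ to stable)
t=2 Δ0: s3=1 clk=0 s1=1 s2=0 s0=0
  Δ1: clk:0→1
  Δ2: s3:1→0
  Δ3: s2:0→1
  (3Δ to stable)
t=3 Δ0: s3=0 clk=1 s1=1 s2=1 s0=0
  Δ1: clk:1→0
  (1Δ to stable)
t=4 Δ0: s3=0 clk=0 s1=1 s2=1 s0=0
  Δ1: clk:0→1
  Δ2: s3:0→1
  Δ3: s2:1→0, s0:0→1
  Δ4: s0:1→0
  (4Δ to stable)
t=5 Δ0: s3=1 clk=1 s1=1 s2=0 s0=0
  Δ1: clk:1→0
  (1Δ to stable)
t=6 Δ0: s3=1 clk=0 s1=1 s2=0 s0=0
  Δ1: clk:0→1
  Δ2: s3:1→0
  Δ3: s2:0→1
  (3Δ to stable)
t=7 Δ0: s3=0 clk=1 s1=1 s2=1 s0=0
  Δ1: clk:1→0
  (1Δ to stable)
t=8 Δ0: s3=0 clk=0 s1=1 s2=1 s0=0
  Δ1: clk:0→1
  Δ2: s3:0→1
  Δ3: s2:1→0, s0:0→1
  Δ4: s0:1→0
  (4Δ to stable)
t=9 Δ0: s3=1 clk=1 s1=1 s2=0 s0=0
  Δ1: clk:1→0
  (1Δ to stable)
t=10 Δ0: s3=1 clk=0 s1=1 s2=0 s0=0
  Δ1: clk:0→1
  Δ2: s3:1→0
  Δ3: s2:0→1
  (3Δ to stable)
t=11 Δ0: s3=0 clk=1 s1=1 s2=1 s0=0
  Δ1: clk:1→0
  (1Δ to stable)
t=12 Δ0: s3=0 clk=0 s1=1 s2=1 s0=0
  Δ1: clk:0→1
  Δ2: s3:0→1
  Δ3: s2:1→0, s0:0→1
  Δ4: s0:1→0
  (4Δ to stable)
t=13 Δ0: s3=1 clk=1 s1=1 s2=0 s0=0
  Δ1: clk:1→0
  (1Δ to stable)
t=14 Δ0: s3=1 clk=0 s1=1 s2=0 s0=0
  Δ1: clk:0→1
  Δ2: s3:1→0
  Δ3: s2:0→1
  (3Δ to stable)
t=15 Δ0: s3=0 clk=1 s1=1 s2=1 s0=0
  Δ1: clk:1→0
  (1Δ to stable)
t=16 Δ0: s3=0 clk=0 s1=1 s2=1 s0=0
  Δ1: clk:0→1
  Δ2: s3:0→1
  Δ3: s2:1→0, s0:0→1
  Δ4: s0:1→0
  (4Δ to stable)
t=17 Δ0: s3=1 clk=1 s1=1 s2=0 s0=0
  Δ1: clk:1→0
  (1Δ to stable)
t=18 Δ0: s3=1 clk=0 s1=1 s2=0 s0=0
  Δ1: clk:0→1
  Δ2: s3:1→0
  Δ3: s2:0→1
  (3Δ to stable)
t=19 Δ0: s3=0 clk=1 s1=1 s2=1 s0=0
  Δ1: clk:1→0
  (1Δ to stable)

3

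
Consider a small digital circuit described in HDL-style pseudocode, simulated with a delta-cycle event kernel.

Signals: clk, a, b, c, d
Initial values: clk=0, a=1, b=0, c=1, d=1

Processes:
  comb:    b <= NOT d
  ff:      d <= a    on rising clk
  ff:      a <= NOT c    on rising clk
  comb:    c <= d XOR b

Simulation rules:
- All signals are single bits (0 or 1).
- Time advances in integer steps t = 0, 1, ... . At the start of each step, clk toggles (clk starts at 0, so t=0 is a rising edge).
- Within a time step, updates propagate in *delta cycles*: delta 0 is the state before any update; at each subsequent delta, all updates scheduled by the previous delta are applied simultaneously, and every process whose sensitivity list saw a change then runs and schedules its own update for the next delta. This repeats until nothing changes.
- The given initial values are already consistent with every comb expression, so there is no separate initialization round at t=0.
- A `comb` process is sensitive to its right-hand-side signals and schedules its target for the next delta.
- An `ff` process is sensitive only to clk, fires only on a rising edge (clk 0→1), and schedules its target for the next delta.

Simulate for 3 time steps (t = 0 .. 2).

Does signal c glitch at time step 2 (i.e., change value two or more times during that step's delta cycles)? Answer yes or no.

[bits: b,a,d,c,clk]
t=0: Δ0=01110 Δ1=01111 Δ2=00111 | 2Δ
t=1: Δ0=00111 Δ1=00110 | 1Δ
t=2: Δ0=00110 Δ1=00111 Δ2=00011 Δ3=10001 Δ4=10011 | 4Δ

yes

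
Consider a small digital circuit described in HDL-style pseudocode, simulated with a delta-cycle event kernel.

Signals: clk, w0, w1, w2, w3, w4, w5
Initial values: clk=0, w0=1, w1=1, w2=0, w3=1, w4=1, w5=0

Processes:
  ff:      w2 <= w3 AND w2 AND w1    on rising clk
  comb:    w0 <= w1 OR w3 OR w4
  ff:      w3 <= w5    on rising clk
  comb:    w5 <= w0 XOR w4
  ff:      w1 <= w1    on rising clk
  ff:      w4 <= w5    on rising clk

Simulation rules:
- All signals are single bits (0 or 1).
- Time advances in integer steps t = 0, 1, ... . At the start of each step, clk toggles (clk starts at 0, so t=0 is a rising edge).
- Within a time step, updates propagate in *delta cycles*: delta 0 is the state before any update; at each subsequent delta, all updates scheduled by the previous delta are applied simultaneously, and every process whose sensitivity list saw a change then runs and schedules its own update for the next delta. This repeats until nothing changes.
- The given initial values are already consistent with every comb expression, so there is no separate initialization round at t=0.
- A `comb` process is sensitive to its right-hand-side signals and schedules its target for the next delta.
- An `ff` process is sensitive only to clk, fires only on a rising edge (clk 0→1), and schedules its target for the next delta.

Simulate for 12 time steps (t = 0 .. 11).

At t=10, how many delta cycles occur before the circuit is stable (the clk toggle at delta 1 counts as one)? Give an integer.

3

t0.Δ0 w2=0 w4=1 w5=0 clk=0 w3=1 w0=1 w1=1
t0.Δ1 w2=0 w4=1 w5=0 clk=1 w3=1 w0=1 w1=1
t0.Δ2 w2=0 w4=0 w5=0 clk=1 w3=0 w0=1 w1=1
t0.Δ3 w2=0 w4=0 w5=1 clk=1 w3=0 w0=1 w1=1
t1.Δ0 w2=0 w4=0 w5=1 clk=1 w3=0 w0=1 w1=1
t1.Δ1 w2=0 w4=0 w5=1 clk=0 w3=0 w0=1 w1=1
t2.Δ0 w2=0 w4=0 w5=1 clk=0 w3=0 w0=1 w1=1
t2.Δ1 w2=0 w4=0 w5=1 clk=1 w3=0 w0=1 w1=1
t2.Δ2 w2=0 w4=1 w5=1 clk=1 w3=1 w0=1 w1=1
t2.Δ3 w2=0 w4=1 w5=0 clk=1 w3=1 w0=1 w1=1
t3.Δ0 w2=0 w4=1 w5=0 clk=1 w3=1 w0=1 w1=1
t3.Δ1 w2=0 w4=1 w5=0 clk=0 w3=1 w0=1 w1=1
t4.Δ0 w2=0 w4=1 w5=0 clk=0 w3=1 w0=1 w1=1
t4.Δ1 w2=0 w4=1 w5=0 clk=1 w3=1 w0=1 w1=1
t4.Δ2 w2=0 w4=0 w5=0 clk=1 w3=0 w0=1 w1=1
t4.Δ3 w2=0 w4=0 w5=1 clk=1 w3=0 w0=1 w1=1
t5.Δ0 w2=0 w4=0 w5=1 clk=1 w3=0 w0=1 w1=1
t5.Δ1 w2=0 w4=0 w5=1 clk=0 w3=0 w0=1 w1=1
t6.Δ0 w2=0 w4=0 w5=1 clk=0 w3=0 w0=1 w1=1
t6.Δ1 w2=0 w4=0 w5=1 clk=1 w3=0 w0=1 w1=1
t6.Δ2 w2=0 w4=1 w5=1 clk=1 w3=1 w0=1 w1=1
t6.Δ3 w2=0 w4=1 w5=0 clk=1 w3=1 w0=1 w1=1
t7.Δ0 w2=0 w4=1 w5=0 clk=1 w3=1 w0=1 w1=1
t7.Δ1 w2=0 w4=1 w5=0 clk=0 w3=1 w0=1 w1=1
t8.Δ0 w2=0 w4=1 w5=0 clk=0 w3=1 w0=1 w1=1
t8.Δ1 w2=0 w4=1 w5=0 clk=1 w3=1 w0=1 w1=1
t8.Δ2 w2=0 w4=0 w5=0 clk=1 w3=0 w0=1 w1=1
t8.Δ3 w2=0 w4=0 w5=1 clk=1 w3=0 w0=1 w1=1
t9.Δ0 w2=0 w4=0 w5=1 clk=1 w3=0 w0=1 w1=1
t9.Δ1 w2=0 w4=0 w5=1 clk=0 w3=0 w0=1 w1=1
t10.Δ0 w2=0 w4=0 w5=1 clk=0 w3=0 w0=1 w1=1
t10.Δ1 w2=0 w4=0 w5=1 clk=1 w3=0 w0=1 w1=1
t10.Δ2 w2=0 w4=1 w5=1 clk=1 w3=1 w0=1 w1=1
t10.Δ3 w2=0 w4=1 w5=0 clk=1 w3=1 w0=1 w1=1
t11.Δ0 w2=0 w4=1 w5=0 clk=1 w3=1 w0=1 w1=1
t11.Δ1 w2=0 w4=1 w5=0 clk=0 w3=1 w0=1 w1=1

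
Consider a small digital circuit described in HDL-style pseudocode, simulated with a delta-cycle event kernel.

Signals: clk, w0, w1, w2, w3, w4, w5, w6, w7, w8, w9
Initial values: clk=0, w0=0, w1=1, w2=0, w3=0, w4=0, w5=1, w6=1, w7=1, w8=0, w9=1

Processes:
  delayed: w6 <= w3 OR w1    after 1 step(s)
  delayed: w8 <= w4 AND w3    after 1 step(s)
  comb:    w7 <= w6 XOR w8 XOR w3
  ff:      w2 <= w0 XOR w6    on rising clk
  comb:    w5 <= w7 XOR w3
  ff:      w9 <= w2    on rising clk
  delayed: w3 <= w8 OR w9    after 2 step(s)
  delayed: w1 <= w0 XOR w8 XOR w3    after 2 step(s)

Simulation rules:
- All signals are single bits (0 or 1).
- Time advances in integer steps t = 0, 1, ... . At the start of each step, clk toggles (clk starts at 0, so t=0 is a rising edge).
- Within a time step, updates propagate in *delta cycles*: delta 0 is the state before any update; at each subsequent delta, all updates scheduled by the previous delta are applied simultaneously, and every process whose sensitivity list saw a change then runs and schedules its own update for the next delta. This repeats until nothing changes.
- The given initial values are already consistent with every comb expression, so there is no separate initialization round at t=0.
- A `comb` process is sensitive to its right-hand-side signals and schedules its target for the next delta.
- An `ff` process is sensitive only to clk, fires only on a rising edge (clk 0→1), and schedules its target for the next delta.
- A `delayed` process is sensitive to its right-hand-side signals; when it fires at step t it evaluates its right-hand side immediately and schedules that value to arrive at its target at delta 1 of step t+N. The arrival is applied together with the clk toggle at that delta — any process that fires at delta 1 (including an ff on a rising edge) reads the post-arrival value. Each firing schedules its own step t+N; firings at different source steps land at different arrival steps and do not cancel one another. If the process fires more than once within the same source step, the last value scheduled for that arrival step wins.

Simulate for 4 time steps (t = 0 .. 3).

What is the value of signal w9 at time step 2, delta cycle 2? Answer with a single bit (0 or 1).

[bits: w8,w9,w2,w1,w0,w5,clk,w7,w3,w4,w6]
t=0: Δ0=01010101001 Δ1=01010111001 Δ2=00110111001 | 2Δ
t=1: Δ0=00110111001 Δ1=00110101001 | 1Δ
t=2: Δ0=00110101001 Δ1=00110111001 Δ2=01110111001 | 2Δ
t=3: Δ0=01110111001 Δ1=01110101001 | 1Δ

1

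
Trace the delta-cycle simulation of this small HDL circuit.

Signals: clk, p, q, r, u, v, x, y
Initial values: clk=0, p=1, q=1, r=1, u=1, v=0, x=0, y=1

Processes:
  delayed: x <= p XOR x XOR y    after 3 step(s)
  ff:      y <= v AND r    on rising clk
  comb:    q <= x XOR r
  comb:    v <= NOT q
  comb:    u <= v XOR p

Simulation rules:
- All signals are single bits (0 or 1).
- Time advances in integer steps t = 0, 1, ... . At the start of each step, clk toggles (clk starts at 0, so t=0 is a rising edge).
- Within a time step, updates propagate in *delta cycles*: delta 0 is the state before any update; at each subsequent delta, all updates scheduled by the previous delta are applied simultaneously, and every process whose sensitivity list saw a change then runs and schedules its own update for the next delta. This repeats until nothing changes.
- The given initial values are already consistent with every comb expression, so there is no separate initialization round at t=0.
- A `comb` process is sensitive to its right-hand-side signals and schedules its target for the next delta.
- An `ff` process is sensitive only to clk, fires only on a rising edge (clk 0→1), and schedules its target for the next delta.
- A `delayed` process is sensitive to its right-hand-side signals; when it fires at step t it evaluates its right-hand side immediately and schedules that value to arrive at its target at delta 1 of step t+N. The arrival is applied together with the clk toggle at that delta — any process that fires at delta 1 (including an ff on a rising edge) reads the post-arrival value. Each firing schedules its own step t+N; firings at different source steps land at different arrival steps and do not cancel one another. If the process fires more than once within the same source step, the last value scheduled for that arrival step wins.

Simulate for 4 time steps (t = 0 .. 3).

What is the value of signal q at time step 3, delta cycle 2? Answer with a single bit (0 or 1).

0

t0.Δ0 y=1 r=1 q=1 x=0 v=0 clk=0 u=1 p=1
t0.Δ1 y=1 r=1 q=1 x=0 v=0 clk=1 u=1 p=1
t0.Δ2 y=0 r=1 q=1 x=0 v=0 clk=1 u=1 p=1
t1.Δ0 y=0 r=1 q=1 x=0 v=0 clk=1 u=1 p=1
t1.Δ1 y=0 r=1 q=1 x=0 v=0 clk=0 u=1 p=1
t2.Δ0 y=0 r=1 q=1 x=0 v=0 clk=0 u=1 p=1
t2.Δ1 y=0 r=1 q=1 x=0 v=0 clk=1 u=1 p=1
t3.Δ0 y=0 r=1 q=1 x=0 v=0 clk=1 u=1 p=1
t3.Δ1 y=0 r=1 q=1 x=1 v=0 clk=0 u=1 p=1
t3.Δ2 y=0 r=1 q=0 x=1 v=0 clk=0 u=1 p=1
t3.Δ3 y=0 r=1 q=0 x=1 v=1 clk=0 u=1 p=1
t3.Δ4 y=0 r=1 q=0 x=1 v=1 clk=0 u=0 p=1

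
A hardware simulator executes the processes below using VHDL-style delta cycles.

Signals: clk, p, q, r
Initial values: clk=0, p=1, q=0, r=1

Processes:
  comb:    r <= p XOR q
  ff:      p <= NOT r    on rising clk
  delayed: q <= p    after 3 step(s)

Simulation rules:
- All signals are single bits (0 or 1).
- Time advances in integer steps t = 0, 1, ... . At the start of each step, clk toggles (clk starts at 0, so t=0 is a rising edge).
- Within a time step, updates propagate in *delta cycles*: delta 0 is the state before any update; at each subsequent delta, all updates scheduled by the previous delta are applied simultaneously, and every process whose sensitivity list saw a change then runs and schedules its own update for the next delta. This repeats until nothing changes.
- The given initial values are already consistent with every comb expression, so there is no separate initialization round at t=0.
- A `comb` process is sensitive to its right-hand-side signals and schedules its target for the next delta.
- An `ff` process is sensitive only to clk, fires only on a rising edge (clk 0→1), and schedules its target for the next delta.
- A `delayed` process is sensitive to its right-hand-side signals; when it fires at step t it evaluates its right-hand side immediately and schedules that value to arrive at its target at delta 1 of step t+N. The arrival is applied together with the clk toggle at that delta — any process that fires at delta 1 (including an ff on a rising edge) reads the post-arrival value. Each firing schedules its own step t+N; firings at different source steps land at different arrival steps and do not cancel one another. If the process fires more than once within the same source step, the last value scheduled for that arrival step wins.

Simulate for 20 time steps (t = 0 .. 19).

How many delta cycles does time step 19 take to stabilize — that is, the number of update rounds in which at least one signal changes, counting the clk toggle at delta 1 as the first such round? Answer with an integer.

t0.Δ0 r=1 clk=0 q=0 p=1
t0.Δ1 r=1 clk=1 q=0 p=1
t0.Δ2 r=1 clk=1 q=0 p=0
t0.Δ3 r=0 clk=1 q=0 p=0
t1.Δ0 r=0 clk=1 q=0 p=0
t1.Δ1 r=0 clk=0 q=0 p=0
t2.Δ0 r=0 clk=0 q=0 p=0
t2.Δ1 r=0 clk=1 q=0 p=0
t2.Δ2 r=0 clk=1 q=0 p=1
t2.Δ3 r=1 clk=1 q=0 p=1
t3.Δ0 r=1 clk=1 q=0 p=1
t3.Δ1 r=1 clk=0 q=0 p=1
t4.Δ0 r=1 clk=0 q=0 p=1
t4.Δ1 r=1 clk=1 q=0 p=1
t4.Δ2 r=1 clk=1 q=0 p=0
t4.Δ3 r=0 clk=1 q=0 p=0
t5.Δ0 r=0 clk=1 q=0 p=0
t5.Δ1 r=0 clk=0 q=1 p=0
t5.Δ2 r=1 clk=0 q=1 p=0
t6.Δ0 r=1 clk=0 q=1 p=0
t6.Δ1 r=1 clk=1 q=1 p=0
t7.Δ0 r=1 clk=1 q=1 p=0
t7.Δ1 r=1 clk=0 q=0 p=0
t7.Δ2 r=0 clk=0 q=0 p=0
t8.Δ0 r=0 clk=0 q=0 p=0
t8.Δ1 r=0 clk=1 q=0 p=0
t8.Δ2 r=0 clk=1 q=0 p=1
t8.Δ3 r=1 clk=1 q=0 p=1
t9.Δ0 r=1 clk=1 q=0 p=1
t9.Δ1 r=1 clk=0 q=0 p=1
t10.Δ0 r=1 clk=0 q=0 p=1
t10.Δ1 r=1 clk=1 q=0 p=1
t10.Δ2 r=1 clk=1 q=0 p=0
t10.Δ3 r=0 clk=1 q=0 p=0
t11.Δ0 r=0 clk=1 q=0 p=0
t11.Δ1 r=0 clk=0 q=1 p=0
t11.Δ2 r=1 clk=0 q=1 p=0
t12.Δ0 r=1 clk=0 q=1 p=0
t12.Δ1 r=1 clk=1 q=1 p=0
t13.Δ0 r=1 clk=1 q=1 p=0
t13.Δ1 r=1 clk=0 q=0 p=0
t13.Δ2 r=0 clk=0 q=0 p=0
t14.Δ0 r=0 clk=0 q=0 p=0
t14.Δ1 r=0 clk=1 q=0 p=0
t14.Δ2 r=0 clk=1 q=0 p=1
t14.Δ3 r=1 clk=1 q=0 p=1
t15.Δ0 r=1 clk=1 q=0 p=1
t15.Δ1 r=1 clk=0 q=0 p=1
t16.Δ0 r=1 clk=0 q=0 p=1
t16.Δ1 r=1 clk=1 q=0 p=1
t16.Δ2 r=1 clk=1 q=0 p=0
t16.Δ3 r=0 clk=1 q=0 p=0
t17.Δ0 r=0 clk=1 q=0 p=0
t17.Δ1 r=0 clk=0 q=1 p=0
t17.Δ2 r=1 clk=0 q=1 p=0
t18.Δ0 r=1 clk=0 q=1 p=0
t18.Δ1 r=1 clk=1 q=1 p=0
t19.Δ0 r=1 clk=1 q=1 p=0
t19.Δ1 r=1 clk=0 q=0 p=0
t19.Δ2 r=0 clk=0 q=0 p=0

2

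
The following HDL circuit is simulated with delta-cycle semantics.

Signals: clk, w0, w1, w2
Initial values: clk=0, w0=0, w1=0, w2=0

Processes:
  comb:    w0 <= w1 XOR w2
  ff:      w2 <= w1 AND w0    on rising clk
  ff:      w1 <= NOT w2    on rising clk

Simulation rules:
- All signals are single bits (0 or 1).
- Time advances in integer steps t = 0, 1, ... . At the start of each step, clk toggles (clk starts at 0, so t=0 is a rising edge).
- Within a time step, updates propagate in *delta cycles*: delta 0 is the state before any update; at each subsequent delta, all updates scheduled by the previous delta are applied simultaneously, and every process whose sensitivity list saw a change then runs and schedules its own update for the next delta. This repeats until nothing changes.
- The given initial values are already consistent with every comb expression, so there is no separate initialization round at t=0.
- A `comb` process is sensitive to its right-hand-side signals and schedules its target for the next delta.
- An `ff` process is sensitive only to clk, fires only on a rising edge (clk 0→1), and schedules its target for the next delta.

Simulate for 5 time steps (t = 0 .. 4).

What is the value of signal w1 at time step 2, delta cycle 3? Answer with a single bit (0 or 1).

1

t0.Δ0 w2=0 w0=0 w1=0 clk=0
t0.Δ1 w2=0 w0=0 w1=0 clk=1
t0.Δ2 w2=0 w0=0 w1=1 clk=1
t0.Δ3 w2=0 w0=1 w1=1 clk=1
t1.Δ0 w2=0 w0=1 w1=1 clk=1
t1.Δ1 w2=0 w0=1 w1=1 clk=0
t2.Δ0 w2=0 w0=1 w1=1 clk=0
t2.Δ1 w2=0 w0=1 w1=1 clk=1
t2.Δ2 w2=1 w0=1 w1=1 clk=1
t2.Δ3 w2=1 w0=0 w1=1 clk=1
t3.Δ0 w2=1 w0=0 w1=1 clk=1
t3.Δ1 w2=1 w0=0 w1=1 clk=0
t4.Δ0 w2=1 w0=0 w1=1 clk=0
t4.Δ1 w2=1 w0=0 w1=1 clk=1
t4.Δ2 w2=0 w0=0 w1=0 clk=1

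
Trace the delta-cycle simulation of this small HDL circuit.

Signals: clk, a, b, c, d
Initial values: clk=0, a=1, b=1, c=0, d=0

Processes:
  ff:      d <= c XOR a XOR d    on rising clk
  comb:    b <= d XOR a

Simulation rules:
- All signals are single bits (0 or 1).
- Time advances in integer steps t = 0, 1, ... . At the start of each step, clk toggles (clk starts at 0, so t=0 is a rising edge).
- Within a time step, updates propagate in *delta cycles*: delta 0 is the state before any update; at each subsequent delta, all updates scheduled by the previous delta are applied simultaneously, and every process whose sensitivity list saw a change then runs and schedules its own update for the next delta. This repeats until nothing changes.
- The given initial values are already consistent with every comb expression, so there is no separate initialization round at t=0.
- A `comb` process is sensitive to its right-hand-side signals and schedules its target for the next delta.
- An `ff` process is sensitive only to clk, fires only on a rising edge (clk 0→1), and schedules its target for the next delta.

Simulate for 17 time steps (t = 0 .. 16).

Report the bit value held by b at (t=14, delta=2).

t0.Δ0 d=0 a=1 c=0 b=1 clk=0
t0.Δ1 d=0 a=1 c=0 b=1 clk=1
t0.Δ2 d=1 a=1 c=0 b=1 clk=1
t0.Δ3 d=1 a=1 c=0 b=0 clk=1
t1.Δ0 d=1 a=1 c=0 b=0 clk=1
t1.Δ1 d=1 a=1 c=0 b=0 clk=0
t2.Δ0 d=1 a=1 c=0 b=0 clk=0
t2.Δ1 d=1 a=1 c=0 b=0 clk=1
t2.Δ2 d=0 a=1 c=0 b=0 clk=1
t2.Δ3 d=0 a=1 c=0 b=1 clk=1
t3.Δ0 d=0 a=1 c=0 b=1 clk=1
t3.Δ1 d=0 a=1 c=0 b=1 clk=0
t4.Δ0 d=0 a=1 c=0 b=1 clk=0
t4.Δ1 d=0 a=1 c=0 b=1 clk=1
t4.Δ2 d=1 a=1 c=0 b=1 clk=1
t4.Δ3 d=1 a=1 c=0 b=0 clk=1
t5.Δ0 d=1 a=1 c=0 b=0 clk=1
t5.Δ1 d=1 a=1 c=0 b=0 clk=0
t6.Δ0 d=1 a=1 c=0 b=0 clk=0
t6.Δ1 d=1 a=1 c=0 b=0 clk=1
t6.Δ2 d=0 a=1 c=0 b=0 clk=1
t6.Δ3 d=0 a=1 c=0 b=1 clk=1
t7.Δ0 d=0 a=1 c=0 b=1 clk=1
t7.Δ1 d=0 a=1 c=0 b=1 clk=0
t8.Δ0 d=0 a=1 c=0 b=1 clk=0
t8.Δ1 d=0 a=1 c=0 b=1 clk=1
t8.Δ2 d=1 a=1 c=0 b=1 clk=1
t8.Δ3 d=1 a=1 c=0 b=0 clk=1
t9.Δ0 d=1 a=1 c=0 b=0 clk=1
t9.Δ1 d=1 a=1 c=0 b=0 clk=0
t10.Δ0 d=1 a=1 c=0 b=0 clk=0
t10.Δ1 d=1 a=1 c=0 b=0 clk=1
t10.Δ2 d=0 a=1 c=0 b=0 clk=1
t10.Δ3 d=0 a=1 c=0 b=1 clk=1
t11.Δ0 d=0 a=1 c=0 b=1 clk=1
t11.Δ1 d=0 a=1 c=0 b=1 clk=0
t12.Δ0 d=0 a=1 c=0 b=1 clk=0
t12.Δ1 d=0 a=1 c=0 b=1 clk=1
t12.Δ2 d=1 a=1 c=0 b=1 clk=1
t12.Δ3 d=1 a=1 c=0 b=0 clk=1
t13.Δ0 d=1 a=1 c=0 b=0 clk=1
t13.Δ1 d=1 a=1 c=0 b=0 clk=0
t14.Δ0 d=1 a=1 c=0 b=0 clk=0
t14.Δ1 d=1 a=1 c=0 b=0 clk=1
t14.Δ2 d=0 a=1 c=0 b=0 clk=1
t14.Δ3 d=0 a=1 c=0 b=1 clk=1
t15.Δ0 d=0 a=1 c=0 b=1 clk=1
t15.Δ1 d=0 a=1 c=0 b=1 clk=0
t16.Δ0 d=0 a=1 c=0 b=1 clk=0
t16.Δ1 d=0 a=1 c=0 b=1 clk=1
t16.Δ2 d=1 a=1 c=0 b=1 clk=1
t16.Δ3 d=1 a=1 c=0 b=0 clk=1

0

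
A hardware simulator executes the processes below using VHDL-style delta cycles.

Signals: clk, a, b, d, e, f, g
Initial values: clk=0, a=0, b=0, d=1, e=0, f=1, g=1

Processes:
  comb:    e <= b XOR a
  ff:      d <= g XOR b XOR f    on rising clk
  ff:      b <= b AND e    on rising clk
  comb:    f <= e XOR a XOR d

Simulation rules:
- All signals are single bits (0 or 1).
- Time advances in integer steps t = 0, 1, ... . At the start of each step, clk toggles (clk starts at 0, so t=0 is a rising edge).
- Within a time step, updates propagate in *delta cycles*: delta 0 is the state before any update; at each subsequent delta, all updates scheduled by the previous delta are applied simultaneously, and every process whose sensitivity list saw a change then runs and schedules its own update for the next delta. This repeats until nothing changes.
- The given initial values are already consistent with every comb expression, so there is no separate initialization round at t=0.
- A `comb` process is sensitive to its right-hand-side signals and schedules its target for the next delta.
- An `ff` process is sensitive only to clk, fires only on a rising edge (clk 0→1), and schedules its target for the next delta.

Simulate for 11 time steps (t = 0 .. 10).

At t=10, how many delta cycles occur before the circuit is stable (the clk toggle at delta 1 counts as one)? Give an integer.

t=0 Δ0: b=0 clk=0 a=0 e=0 g=1 d=1 f=1
  Δ1: clk:0→1
  Δ2: d:1→0
  Δ3: f:1→0
  (3Δ to stable)
t=1 Δ0: b=0 clk=1 a=0 e=0 g=1 d=0 f=0
  Δ1: clk:1→0
  (1Δ to stable)
t=2 Δ0: b=0 clk=0 a=0 e=0 g=1 d=0 f=0
  Δ1: clk:0→1
  Δ2: d:0→1
  Δ3: f:0→1
  (3Δ to stable)
t=3 Δ0: b=0 clk=1 a=0 e=0 g=1 d=1 f=1
  Δ1: clk:1→0
  (1Δ to stable)
t=4 Δ0: b=0 clk=0 a=0 e=0 g=1 d=1 f=1
  Δ1: clk:0→1
  Δ2: d:1→0
  Δ3: f:1→0
  (3Δ to stable)
t=5 Δ0: b=0 clk=1 a=0 e=0 g=1 d=0 f=0
  Δ1: clk:1→0
  (1Δ to stable)
t=6 Δ0: b=0 clk=0 a=0 e=0 g=1 d=0 f=0
  Δ1: clk:0→1
  Δ2: d:0→1
  Δ3: f:0→1
  (3Δ to stable)
t=7 Δ0: b=0 clk=1 a=0 e=0 g=1 d=1 f=1
  Δ1: clk:1→0
  (1Δ to stable)
t=8 Δ0: b=0 clk=0 a=0 e=0 g=1 d=1 f=1
  Δ1: clk:0→1
  Δ2: d:1→0
  Δ3: f:1→0
  (3Δ to stable)
t=9 Δ0: b=0 clk=1 a=0 e=0 g=1 d=0 f=0
  Δ1: clk:1→0
  (1Δ to stable)
t=10 Δ0: b=0 clk=0 a=0 e=0 g=1 d=0 f=0
  Δ1: clk:0→1
  Δ2: d:0→1
  Δ3: f:0→1
  (3Δ to stable)

3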